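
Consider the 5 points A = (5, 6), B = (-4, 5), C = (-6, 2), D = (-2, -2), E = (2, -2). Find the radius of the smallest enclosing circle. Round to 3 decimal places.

5.885

The minimum enclosing circle is determined by three boundary points: A, C, E.
Their circumcentre is (-11/38, 65/19) with r² = 50005/1444.
The farthest remaining point D is at distance² 46661/1444 ≤ 50005/1444.
r = √(50005/1444) ≈ 5.885.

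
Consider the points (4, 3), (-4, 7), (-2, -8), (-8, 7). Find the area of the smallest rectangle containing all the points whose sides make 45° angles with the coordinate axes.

In coordinates u = x + y, v = x − y the rectangle is axis-aligned; the map (x,y)→(u,v) scales areas by 2.
u-values: 7, 3, -10, -1; range = 7 − (-10) = 17.
v-values: 1, -11, 6, -15; range = 6 − (-15) = 21.
Area = (17 × 21) / 2 = 178.5.

178.5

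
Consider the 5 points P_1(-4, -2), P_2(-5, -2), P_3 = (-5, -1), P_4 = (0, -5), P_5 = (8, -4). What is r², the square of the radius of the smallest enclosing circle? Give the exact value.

44.5

The farthest pair is P_3–P_5 with squared distance 178. The circle on this segment as diameter has centre (1.5, -2.5) and r² = 178/4 = 44.5.
Check P_1: distance² to centre = 30.5 ≤ 44.5, so it lies inside.
All remaining points lie in this disk, and no smaller disk contains both endpoints, so this is the minimum enclosing circle.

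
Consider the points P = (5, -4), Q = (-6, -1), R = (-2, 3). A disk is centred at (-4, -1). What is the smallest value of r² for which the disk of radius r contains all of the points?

The required radius is the distance from (-4, -1) to the farthest point.
Squared distances: 90, 4, 20.
Maximum is 90, attained at P.

90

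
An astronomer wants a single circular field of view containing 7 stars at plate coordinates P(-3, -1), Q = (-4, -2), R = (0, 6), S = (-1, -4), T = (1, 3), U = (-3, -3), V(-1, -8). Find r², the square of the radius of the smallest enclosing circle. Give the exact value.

By Welzl's lemma the MEC is supported by two points (diametrically opposite) or three points (on a circumcircle).
The farthest pair is R–V with squared distance 197. The circle on this segment as diameter has centre (-0.5, -1) and r² = 197/4 = 49.25.
Check P: distance² to centre = 6.25 ≤ 49.25, so it lies inside.
All remaining points lie in this disk, and no smaller disk contains both endpoints, so this is the minimum enclosing circle.

49.25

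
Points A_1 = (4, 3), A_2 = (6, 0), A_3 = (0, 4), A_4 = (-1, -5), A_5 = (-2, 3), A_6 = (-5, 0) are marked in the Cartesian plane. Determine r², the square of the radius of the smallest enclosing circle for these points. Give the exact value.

By Welzl's lemma the MEC is supported by two points (diametrically opposite) or three points (on a circumcircle).
The farthest pair is A_2–A_6 with squared distance 121. The circle on this segment as diameter has centre (0.5, 0) and r² = 121/4 = 30.25.
Check A_1: distance² to centre = 21.25 ≤ 30.25, so it lies inside.
All remaining points lie in this disk, and no smaller disk contains both endpoints, so this is the minimum enclosing circle.

30.25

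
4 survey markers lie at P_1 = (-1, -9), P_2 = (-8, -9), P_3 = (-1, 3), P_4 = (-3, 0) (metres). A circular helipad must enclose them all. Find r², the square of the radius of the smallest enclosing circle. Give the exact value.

By Welzl's lemma the MEC is supported by two points (diametrically opposite) or three points (on a circumcircle).
The farthest pair is P_2–P_3 with squared distance 193. The circle on this segment as diameter has centre (-4.5, -3) and r² = 193/4 = 48.25.
Check P_1: distance² to centre = 48.25 ≤ 48.25, so it lies inside.
All remaining points lie in this disk, and no smaller disk contains both endpoints, so this is the minimum enclosing circle.

48.25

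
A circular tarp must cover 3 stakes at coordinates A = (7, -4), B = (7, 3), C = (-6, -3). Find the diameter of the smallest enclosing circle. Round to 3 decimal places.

Side lengths²: AB² = 49, AC² = 170, BC² = 205.
Since BC² = 205 < 170 + 49 = 219, the triangle is acute, so the smallest enclosing circle is the circumcircle.
Circumcentre = (19/26, -0.5), r² = 17425/338.
Diameter = 2r = 2√(17425/338) ≈ 14.360.

14.360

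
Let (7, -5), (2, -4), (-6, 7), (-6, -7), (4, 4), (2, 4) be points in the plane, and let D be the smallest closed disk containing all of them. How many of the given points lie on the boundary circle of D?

3

The minimum enclosing circle is determined by three boundary points: (7, -5), (-6, 7), (-6, -7).
Their circumcentre is (-11/26, 0) with r² = 54149/676.
The farthest remaining point (4, 4) is at distance² 24041/676 ≤ 54149/676.
The points at distance exactly r from the centre are (7, -5), (-6, 7), (-6, -7) — 3 points.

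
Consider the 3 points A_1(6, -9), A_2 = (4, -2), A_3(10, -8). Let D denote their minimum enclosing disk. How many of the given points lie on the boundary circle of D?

Side lengths²: A_1A_2² = 53, A_1A_3² = 17, A_2A_3² = 72.
Since A_2A_3² = 72 ≥ 53 + 17 = 70, the angle opposite A_2A_3 is not acute, so the smallest enclosing circle has A_2A_3 as diameter.
Centre = midpoint of A_2A_3 = (7, -5), r² = 72/4 = 18.
The points at distance exactly r from the centre are A_2, A_3 — 2 points.

2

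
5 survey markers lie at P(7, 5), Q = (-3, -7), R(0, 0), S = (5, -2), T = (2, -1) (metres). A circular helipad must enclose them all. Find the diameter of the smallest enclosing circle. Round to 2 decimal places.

The farthest pair is P–Q with squared distance 244. The circle on this segment as diameter has centre (2, -1) and r² = 244/4 = 61.
Check R: distance² to centre = 5 ≤ 61, so it lies inside.
All remaining points lie in this disk, and no smaller disk contains both endpoints, so this is the minimum enclosing circle.
Diameter = 2r = 2√61 ≈ 15.62.

15.62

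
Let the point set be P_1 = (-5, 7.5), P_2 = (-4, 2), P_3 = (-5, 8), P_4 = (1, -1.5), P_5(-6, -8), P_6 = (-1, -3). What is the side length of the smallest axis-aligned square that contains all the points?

The bounding box has width 7 and height 16.
An axis-aligned square enclosing the set must have side ≥ max(width, height).
So the minimum side is max(7, 16) = 16.

16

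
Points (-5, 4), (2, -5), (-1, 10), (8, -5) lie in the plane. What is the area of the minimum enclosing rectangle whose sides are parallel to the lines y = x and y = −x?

144

In coordinates u = x + y, v = x − y the rectangle is axis-aligned; the map (x,y)→(u,v) scales areas by 2.
u-values: -1, -3, 9, 3; range = 9 − (-3) = 12.
v-values: -9, 7, -11, 13; range = 13 − (-11) = 24.
Area = (12 × 24) / 2 = 144.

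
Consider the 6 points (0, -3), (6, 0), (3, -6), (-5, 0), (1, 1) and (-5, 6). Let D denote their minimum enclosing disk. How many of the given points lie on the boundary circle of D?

2

The minimum enclosing circle of a finite set is fixed by two of the points (as a diameter) or three (as a circumcircle).
The farthest pair is (3, -6)–(-5, 6) with squared distance 208. The circle on this segment as diameter has centre (-1, 0) and r² = 208/4 = 52.
Check (0, -3): distance² to centre = 10 ≤ 52, so it lies inside.
All remaining points lie in this disk, and no smaller disk contains both endpoints, so this is the minimum enclosing circle.
The points at distance exactly r from the centre are (3, -6), (-5, 6) — 2 points.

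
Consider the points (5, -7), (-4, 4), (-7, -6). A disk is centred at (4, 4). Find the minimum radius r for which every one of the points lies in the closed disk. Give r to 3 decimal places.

14.866

The required radius is the distance from (4, 4) to the farthest point.
Squared distances: 122, 64, 221.
Maximum is 221, attained at (-7, -6).
r = √221 ≈ 14.866.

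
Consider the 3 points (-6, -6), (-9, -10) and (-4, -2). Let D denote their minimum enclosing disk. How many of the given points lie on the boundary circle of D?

2

Call the three points A, B, C in the order given.
Side lengths²: AB² = 25, AC² = 20, BC² = 89.
Since BC² = 89 ≥ 25 + 20 = 45, the angle opposite BC is not acute, so the smallest enclosing circle has BC as diameter.
Centre = midpoint of BC = (-6.5, -6), r² = 89/4 = 22.25.
The points at distance exactly r from the centre are (-9, -10), (-4, -2) — 2 points.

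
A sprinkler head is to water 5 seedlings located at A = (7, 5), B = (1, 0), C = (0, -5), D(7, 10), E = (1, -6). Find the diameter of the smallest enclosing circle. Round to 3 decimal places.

17.088

A smallest enclosing disk is always determined by at most three of the input points on its boundary.
The farthest pair is D–E with squared distance 292. The circle on this segment as diameter has centre (4, 2) and r² = 292/4 = 73.
Check A: distance² to centre = 18 ≤ 73, so it lies inside.
All remaining points lie in this disk, and no smaller disk contains both endpoints, so this is the minimum enclosing circle.
Diameter = 2r = 2√73 ≈ 17.088.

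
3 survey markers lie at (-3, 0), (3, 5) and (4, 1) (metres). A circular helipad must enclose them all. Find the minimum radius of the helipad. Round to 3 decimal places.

3.926

Call the three points A, B, C in the order given.
Side lengths²: AB² = 61, AC² = 50, BC² = 17.
Since AB² = 61 < 50 + 17 = 67, the triangle is acute, so the smallest enclosing circle is the circumcircle.
Circumcentre = (15/58, 127/58), r² = 25925/1682.
r = √(25925/1682) ≈ 3.926.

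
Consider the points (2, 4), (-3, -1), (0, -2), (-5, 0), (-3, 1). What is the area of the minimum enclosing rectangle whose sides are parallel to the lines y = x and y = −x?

38.5

In coordinates u = x + y, v = x − y the rectangle is axis-aligned; the map (x,y)→(u,v) scales areas by 2.
u-values: 6, -4, -2, -5, -2; range = 6 − (-5) = 11.
v-values: -2, -2, 2, -5, -4; range = 2 − (-5) = 7.
Area = (11 × 7) / 2 = 38.5.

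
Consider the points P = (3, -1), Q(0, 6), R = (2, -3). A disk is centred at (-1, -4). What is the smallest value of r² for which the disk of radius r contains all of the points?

101

The required radius is the distance from (-1, -4) to the farthest point.
Squared distances: 25, 101, 10.
Maximum is 101, attained at Q.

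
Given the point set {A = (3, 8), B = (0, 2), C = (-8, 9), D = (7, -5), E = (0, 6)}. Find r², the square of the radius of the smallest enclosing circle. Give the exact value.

The minimum enclosing circle of a finite set is fixed by two of the points (as a diameter) or three (as a circumcircle).
The farthest pair is C–D with squared distance 421. The circle on this segment as diameter has centre (-0.5, 2) and r² = 421/4 = 105.25.
Check A: distance² to centre = 48.25 ≤ 105.25, so it lies inside.
All remaining points lie in this disk, and no smaller disk contains both endpoints, so this is the minimum enclosing circle.

105.25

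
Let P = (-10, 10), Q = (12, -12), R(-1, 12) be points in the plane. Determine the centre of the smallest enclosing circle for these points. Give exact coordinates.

Side lengths²: PQ² = 968, PR² = 85, QR² = 745.
Since PQ² = 968 ≥ 745 + 85 = 830, the angle opposite PQ is not acute, so the smallest enclosing circle has PQ as diameter.
Centre = midpoint of PQ = (1, -1), r² = 968/4 = 242.
Centre = (1, -1).

(1, -1)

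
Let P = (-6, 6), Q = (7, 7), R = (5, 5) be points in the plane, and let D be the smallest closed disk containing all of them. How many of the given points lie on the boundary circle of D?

2

Side lengths²: PQ² = 170, PR² = 122, QR² = 8.
Since PQ² = 170 ≥ 122 + 8 = 130, the angle opposite PQ is not acute, so the smallest enclosing circle has PQ as diameter.
Centre = midpoint of PQ = (0.5, 6.5), r² = 170/4 = 42.5.
The points at distance exactly r from the centre are P, Q — 2 points.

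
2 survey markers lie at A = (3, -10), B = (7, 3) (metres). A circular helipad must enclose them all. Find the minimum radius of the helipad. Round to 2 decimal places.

The smallest circle enclosing two points has them as diameter endpoints.
Centre = midpoint = (5, -3.5); r² = |AB|²/4 = 185/4 = 46.25.
r = √(46.25) ≈ 6.80.

6.80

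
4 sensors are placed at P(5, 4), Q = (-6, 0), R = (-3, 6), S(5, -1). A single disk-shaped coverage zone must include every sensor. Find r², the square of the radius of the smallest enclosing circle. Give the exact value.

8357/242

The minimum enclosing circle is determined by three boundary points: P, Q, S.
Their circumcentre is (-7/22, 1.5) with r² = 8357/242.
The farthest remaining point R is at distance² 6641/242 ≤ 8357/242.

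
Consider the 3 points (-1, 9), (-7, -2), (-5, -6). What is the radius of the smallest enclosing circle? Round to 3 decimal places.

Call the three points A, B, C in the order given.
Side lengths²: AB² = 157, AC² = 241, BC² = 20.
Since AC² = 241 ≥ 157 + 20 = 177, the angle opposite AC is not acute, so the smallest enclosing circle has AC as diameter.
Centre = midpoint of AC = (-3, 1.5), r² = 241/4 = 60.25.
r = √(60.25) ≈ 7.762.

7.762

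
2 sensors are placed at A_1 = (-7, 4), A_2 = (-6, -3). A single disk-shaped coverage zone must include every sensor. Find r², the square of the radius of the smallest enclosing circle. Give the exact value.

The smallest circle enclosing two points has them as diameter endpoints.
Centre = midpoint = (-6.5, 0.5); r² = |A_1A_2|²/4 = 50/4 = 12.5.

12.5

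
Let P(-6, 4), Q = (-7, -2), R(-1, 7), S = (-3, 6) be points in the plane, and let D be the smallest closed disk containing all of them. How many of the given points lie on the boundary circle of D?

2

The minimum enclosing circle of a finite set is fixed by two of the points (as a diameter) or three (as a circumcircle).
The farthest pair is Q–R with squared distance 117. The circle on this segment as diameter has centre (-4, 2.5) and r² = 117/4 = 29.25.
Check P: distance² to centre = 6.25 ≤ 29.25, so it lies inside.
All remaining points lie in this disk, and no smaller disk contains both endpoints, so this is the minimum enclosing circle.
The points at distance exactly r from the centre are Q, R — 2 points.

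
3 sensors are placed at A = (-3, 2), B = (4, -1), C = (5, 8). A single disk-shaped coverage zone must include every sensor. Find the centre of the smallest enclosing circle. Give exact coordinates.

(21/11, 125/33)

Side lengths²: AB² = 58, AC² = 100, BC² = 82.
Since AC² = 100 < 82 + 58 = 140, the triangle is acute, so the smallest enclosing circle is the circumcircle.
Circumcentre = (21/11, 125/33), r² = 29725/1089.
Centre = (21/11, 125/33).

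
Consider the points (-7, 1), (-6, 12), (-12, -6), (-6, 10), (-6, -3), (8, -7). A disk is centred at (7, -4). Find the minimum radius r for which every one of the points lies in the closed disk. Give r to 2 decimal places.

20.62

The required radius is the distance from (7, -4) to the farthest point.
Squared distances: 221, 425, 365, 365, 170, 10.
Maximum is 425, attained at (-6, 12).
r = √425 ≈ 20.62.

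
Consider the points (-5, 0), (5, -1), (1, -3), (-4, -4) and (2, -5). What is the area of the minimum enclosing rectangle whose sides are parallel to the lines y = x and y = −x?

In coordinates u = x + y, v = x − y the rectangle is axis-aligned; the map (x,y)→(u,v) scales areas by 2.
u-values: -5, 4, -2, -8, -3; range = 4 − (-8) = 12.
v-values: -5, 6, 4, 0, 7; range = 7 − (-5) = 12.
Area = (12 × 12) / 2 = 72.

72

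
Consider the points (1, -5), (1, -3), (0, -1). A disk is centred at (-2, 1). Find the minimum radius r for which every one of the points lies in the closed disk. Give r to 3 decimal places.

6.708

The required radius is the distance from (-2, 1) to the farthest point.
Squared distances: 45, 25, 8.
Maximum is 45, attained at (1, -5).
r = √45 ≈ 6.708.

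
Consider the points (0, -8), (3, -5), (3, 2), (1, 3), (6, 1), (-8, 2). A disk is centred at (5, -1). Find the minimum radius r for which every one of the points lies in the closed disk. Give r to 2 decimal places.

13.34

The required radius is the distance from (5, -1) to the farthest point.
Squared distances: 74, 20, 13, 32, 5, 178.
Maximum is 178, attained at (-8, 2).
r = √178 ≈ 13.34.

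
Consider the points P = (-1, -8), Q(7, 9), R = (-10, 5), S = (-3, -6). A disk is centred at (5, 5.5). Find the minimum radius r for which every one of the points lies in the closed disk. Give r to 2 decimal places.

15.01

The required radius is the distance from (5, 5.5) to the farthest point.
Squared distances: 218.25, 16.25, 225.25, 196.25.
Maximum is 225.25, attained at R.
r = √(225.25) ≈ 15.01.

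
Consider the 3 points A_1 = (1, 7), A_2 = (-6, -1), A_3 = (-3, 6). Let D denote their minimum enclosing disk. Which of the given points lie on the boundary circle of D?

A_1, A_2

Side lengths²: A_1A_2² = 113, A_1A_3² = 17, A_2A_3² = 58.
Since A_1A_2² = 113 ≥ 58 + 17 = 75, the angle opposite A_1A_2 is not acute, so the smallest enclosing circle has A_1A_2 as diameter.
Centre = midpoint of A_1A_2 = (-2.5, 3), r² = 113/4 = 28.25.
The points at distance exactly r from the centre are A_1, A_2 — 2 points.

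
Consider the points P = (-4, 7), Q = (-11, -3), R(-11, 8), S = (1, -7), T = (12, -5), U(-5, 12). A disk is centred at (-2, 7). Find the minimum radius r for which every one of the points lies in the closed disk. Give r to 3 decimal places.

18.439

The required radius is the distance from (-2, 7) to the farthest point.
Squared distances: 4, 181, 82, 205, 340, 34.
Maximum is 340, attained at T.
r = √340 ≈ 18.439.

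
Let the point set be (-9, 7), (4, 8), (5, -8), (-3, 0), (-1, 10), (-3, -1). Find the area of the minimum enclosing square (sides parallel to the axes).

The bounding box has width 14 and height 18.
An axis-aligned square enclosing the set must have side ≥ max(width, height).
So the minimum side is max(14, 18) = 18.
Area = 18² = 324.

324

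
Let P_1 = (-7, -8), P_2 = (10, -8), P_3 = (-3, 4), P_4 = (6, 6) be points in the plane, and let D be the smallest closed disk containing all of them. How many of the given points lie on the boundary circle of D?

3

By Welzl's lemma the MEC is supported by two points (diametrically opposite) or three points (on a circumcircle).
The minimum enclosing circle is determined by three boundary points: P_1, P_2, P_4.
Their circumcentre is (1.5, -20/7) with r² = 19345/196.
The farthest remaining point P_3 is at distance² 13185/196 ≤ 19345/196.
The points at distance exactly r from the centre are P_1, P_2, P_4 — 3 points.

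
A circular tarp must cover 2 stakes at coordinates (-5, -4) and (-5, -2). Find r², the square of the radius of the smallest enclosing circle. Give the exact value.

1

The smallest circle enclosing two points has them as diameter endpoints.
Centre = midpoint = (-5, -3); r² = |(-5, -4)−(-5, -2)|²/4 = 4/4 = 1.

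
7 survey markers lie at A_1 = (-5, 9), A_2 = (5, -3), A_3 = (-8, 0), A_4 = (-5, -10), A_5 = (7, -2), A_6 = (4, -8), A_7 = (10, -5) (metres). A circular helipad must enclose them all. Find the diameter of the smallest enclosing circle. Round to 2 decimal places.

21.63

A smallest enclosing disk is always determined by at most three of the input points on its boundary.
The minimum enclosing circle is determined by three boundary points: A_1, A_4, A_7.
Their circumcentre is (1/6, -0.5) with r² = 2105/18.
The farthest remaining point A_6 is at distance² 1277/18 ≤ 2105/18.
Diameter = 2r = 2√(2105/18) ≈ 21.63.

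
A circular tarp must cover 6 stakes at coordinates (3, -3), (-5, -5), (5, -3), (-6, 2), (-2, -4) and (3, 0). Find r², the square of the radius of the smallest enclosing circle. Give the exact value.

By Welzl's lemma the MEC is supported by two points (diametrically opposite) or three points (on a circumcircle).
The minimum enclosing circle is determined by three boundary points: (-5, -5), (5, -3), (-6, 2).
Their circumcentre is (-23/36, -29/36) with r² = 23725/648.
The farthest remaining point (3, -3) is at distance² 11701/648 ≤ 23725/648.

23725/648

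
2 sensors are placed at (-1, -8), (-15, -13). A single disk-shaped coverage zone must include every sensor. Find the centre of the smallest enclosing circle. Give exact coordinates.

(-8, -10.5)

The smallest circle enclosing two points has them as diameter endpoints.
Centre = midpoint = (-8, -10.5); r² = |(-1, -8)−(-15, -13)|²/4 = 221/4 = 55.25.
Centre = (-8, -10.5).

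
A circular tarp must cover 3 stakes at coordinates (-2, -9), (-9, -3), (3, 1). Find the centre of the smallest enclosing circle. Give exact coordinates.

(-2.5, -2.5)

Call the three points A, B, C in the order given.
Side lengths²: AB² = 85, AC² = 125, BC² = 160.
Since BC² = 160 < 125 + 85 = 210, the triangle is acute, so the smallest enclosing circle is the circumcircle.
Circumcentre = (-2.5, -2.5), r² = 42.5.
Centre = (-2.5, -2.5).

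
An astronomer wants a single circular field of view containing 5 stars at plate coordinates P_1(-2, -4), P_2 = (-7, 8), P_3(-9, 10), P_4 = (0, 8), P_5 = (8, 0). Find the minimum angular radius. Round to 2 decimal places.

A smallest enclosing disk is always determined by at most three of the input points on its boundary.
The farthest pair is P_3–P_5 with squared distance 389. The circle on this segment as diameter has centre (-0.5, 5) and r² = 389/4 = 97.25.
Check P_1: distance² to centre = 83.25 ≤ 97.25, so it lies inside.
All remaining points lie in this disk, and no smaller disk contains both endpoints, so this is the minimum enclosing circle.
r = √(97.25) ≈ 9.86.

9.86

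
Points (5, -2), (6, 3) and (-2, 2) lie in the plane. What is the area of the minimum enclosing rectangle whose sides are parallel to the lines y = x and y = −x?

49.5

In coordinates u = x + y, v = x − y the rectangle is axis-aligned; the map (x,y)→(u,v) scales areas by 2.
u-values: 3, 9, 0; range = 9 − 0 = 9.
v-values: 7, 3, -4; range = 7 − (-4) = 11.
Area = (9 × 11) / 2 = 49.5.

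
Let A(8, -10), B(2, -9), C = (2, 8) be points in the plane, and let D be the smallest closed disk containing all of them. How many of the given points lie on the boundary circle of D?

2

Side lengths²: AB² = 37, AC² = 360, BC² = 289.
Since AC² = 360 ≥ 289 + 37 = 326, the angle opposite AC is not acute, so the smallest enclosing circle has AC as diameter.
Centre = midpoint of AC = (5, -1), r² = 360/4 = 90.
The points at distance exactly r from the centre are A, C — 2 points.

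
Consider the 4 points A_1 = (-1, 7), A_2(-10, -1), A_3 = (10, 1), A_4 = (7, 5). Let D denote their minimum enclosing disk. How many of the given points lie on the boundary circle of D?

The farthest pair is A_2–A_3 with squared distance 404. The circle on this segment as diameter has centre (0, 0) and r² = 404/4 = 101.
Check A_1: distance² to centre = 50 ≤ 101, so it lies inside.
All remaining points lie in this disk, and no smaller disk contains both endpoints, so this is the minimum enclosing circle.
The points at distance exactly r from the centre are A_2, A_3 — 2 points.

2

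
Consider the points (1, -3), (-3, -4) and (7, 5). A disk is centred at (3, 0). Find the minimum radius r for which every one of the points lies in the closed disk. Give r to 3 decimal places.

7.211

The required radius is the distance from (3, 0) to the farthest point.
Squared distances: 13, 52, 41.
Maximum is 52, attained at (-3, -4).
r = √52 ≈ 7.211.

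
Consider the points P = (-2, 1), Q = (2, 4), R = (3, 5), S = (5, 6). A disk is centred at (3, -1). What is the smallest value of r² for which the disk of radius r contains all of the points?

The required radius is the distance from (3, -1) to the farthest point.
Squared distances: 29, 26, 36, 53.
Maximum is 53, attained at S.

53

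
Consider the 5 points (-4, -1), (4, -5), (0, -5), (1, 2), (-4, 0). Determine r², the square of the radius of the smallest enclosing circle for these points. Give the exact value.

22.25

The minimum enclosing circle of a finite set is fixed by two of the points (as a diameter) or three (as a circumcircle).
The farthest pair is (4, -5)–(-4, 0) with squared distance 89. The circle on this segment as diameter has centre (0, -2.5) and r² = 89/4 = 22.25.
Check (-4, -1): distance² to centre = 18.25 ≤ 22.25, so it lies inside.
All remaining points lie in this disk, and no smaller disk contains both endpoints, so this is the minimum enclosing circle.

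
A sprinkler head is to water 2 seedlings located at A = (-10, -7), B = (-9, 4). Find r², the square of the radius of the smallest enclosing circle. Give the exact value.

30.5

The smallest circle enclosing two points has them as diameter endpoints.
Centre = midpoint = (-9.5, -1.5); r² = |AB|²/4 = 122/4 = 30.5.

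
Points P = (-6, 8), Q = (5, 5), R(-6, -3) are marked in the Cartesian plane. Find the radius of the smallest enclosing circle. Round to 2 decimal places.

7.05

Side lengths²: PQ² = 130, PR² = 121, QR² = 185.
Since QR² = 185 < 130 + 121 = 251, the triangle is acute, so the smallest enclosing circle is the circumcircle.
Circumcentre = (-35/22, 2.5), r² = 12025/242.
r = √(12025/242) ≈ 7.05.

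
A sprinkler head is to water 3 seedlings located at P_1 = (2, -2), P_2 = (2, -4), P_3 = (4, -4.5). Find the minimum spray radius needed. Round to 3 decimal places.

Side lengths²: P_1P_2² = 4, P_1P_3² = 10.25, P_2P_3² = 4.25.
Since P_1P_3² = 10.25 ≥ 4.25 + 4 = 8.25, the angle opposite P_1P_3 is not acute, so the smallest enclosing circle has P_1P_3 as diameter.
Centre = midpoint of P_1P_3 = (3, -3.25), r² = 10.25/4 = 2.5625.
r = √(2.5625) ≈ 1.601.

1.601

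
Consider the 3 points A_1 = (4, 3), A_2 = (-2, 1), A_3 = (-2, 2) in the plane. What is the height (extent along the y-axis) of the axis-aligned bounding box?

2

max y = 3, min y = 1, so height = 2.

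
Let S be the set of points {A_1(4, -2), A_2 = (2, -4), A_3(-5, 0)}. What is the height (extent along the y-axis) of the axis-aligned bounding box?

4

max y = 0, min y = -4, so height = 4.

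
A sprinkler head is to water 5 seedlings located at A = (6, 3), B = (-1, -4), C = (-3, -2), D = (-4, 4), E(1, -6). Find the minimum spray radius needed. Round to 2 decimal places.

6.09

The minimum enclosing circle of a finite set is fixed by two of the points (as a diameter) or three (as a circumcircle).
The minimum enclosing circle is determined by three boundary points: A, D, E.
Their circumcentre is (25/38, 3/38) with r² = 26765/722.
The farthest remaining point B is at distance² 13997/722 ≤ 26765/722.
r = √(26765/722) ≈ 6.09.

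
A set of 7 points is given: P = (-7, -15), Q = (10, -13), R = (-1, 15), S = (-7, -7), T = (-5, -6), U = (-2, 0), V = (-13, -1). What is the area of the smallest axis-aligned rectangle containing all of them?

x ranges over [-13, 10], width 23.
y ranges over [-15, 15], height 30.
Area = 23 × 30 = 690.

690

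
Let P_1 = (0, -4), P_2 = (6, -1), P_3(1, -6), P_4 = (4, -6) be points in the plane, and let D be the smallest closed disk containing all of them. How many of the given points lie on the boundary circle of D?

The minimum enclosing circle of a finite set is fixed by two of the points (as a diameter) or three (as a circumcircle).
The farthest pair is P_2–P_3 with squared distance 50. The circle on this segment as diameter has centre (3.5, -3.5) and r² = 50/4 = 12.5.
Check P_1: distance² to centre = 12.5 ≤ 12.5, so it lies inside.
All remaining points lie in this disk, and no smaller disk contains both endpoints, so this is the minimum enclosing circle.
The points at distance exactly r from the centre are P_1, P_2, P_3 — 3 points.

3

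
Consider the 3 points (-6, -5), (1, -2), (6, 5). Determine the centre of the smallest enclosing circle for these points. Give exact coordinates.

(0, 0)

Call the three points A, B, C in the order given.
Side lengths²: AB² = 58, AC² = 244, BC² = 74.
Since AC² = 244 ≥ 74 + 58 = 132, the angle opposite AC is not acute, so the smallest enclosing circle has AC as diameter.
Centre = midpoint of AC = (0, 0), r² = 244/4 = 61.
Centre = (0, 0).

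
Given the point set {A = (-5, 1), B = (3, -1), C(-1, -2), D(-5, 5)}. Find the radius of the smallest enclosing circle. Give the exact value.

By Welzl's lemma the MEC is supported by two points (diametrically opposite) or three points (on a circumcircle).
The farthest pair is B–D with squared distance 100. The circle on this segment as diameter has centre (-1, 2) and r² = 100/4 = 25.
Check A: distance² to centre = 17 ≤ 25, so it lies inside.
All remaining points lie in this disk, and no smaller disk contains both endpoints, so this is the minimum enclosing circle.
r = √25 = 5.

5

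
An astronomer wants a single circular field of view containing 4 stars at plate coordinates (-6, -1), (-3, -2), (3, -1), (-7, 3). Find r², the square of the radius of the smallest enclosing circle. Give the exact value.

29

By Welzl's lemma the MEC is supported by two points (diametrically opposite) or three points (on a circumcircle).
The farthest pair is (3, -1)–(-7, 3) with squared distance 116. The circle on this segment as diameter has centre (-2, 1) and r² = 116/4 = 29.
Check (-6, -1): distance² to centre = 20 ≤ 29, so it lies inside.
All remaining points lie in this disk, and no smaller disk contains both endpoints, so this is the minimum enclosing circle.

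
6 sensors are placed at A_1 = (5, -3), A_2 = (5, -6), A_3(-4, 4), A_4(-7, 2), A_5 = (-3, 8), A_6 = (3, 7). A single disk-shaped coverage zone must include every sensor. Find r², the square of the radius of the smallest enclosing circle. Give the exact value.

65

By Welzl's lemma the MEC is supported by two points (diametrically opposite) or three points (on a circumcircle).
The farthest pair is A_2–A_5 with squared distance 260. The circle on this segment as diameter has centre (1, 1) and r² = 260/4 = 65.
Check A_1: distance² to centre = 32 ≤ 65, so it lies inside.
All remaining points lie in this disk, and no smaller disk contains both endpoints, so this is the minimum enclosing circle.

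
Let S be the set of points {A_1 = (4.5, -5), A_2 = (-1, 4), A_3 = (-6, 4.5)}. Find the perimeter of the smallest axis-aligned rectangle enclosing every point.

Width = max x − min x = 4.5 − (-6) = 10.5.
Height = max y − min y = 4.5 − (-5) = 9.5.
Perimeter = 2(10.5 + 9.5) = 40.

40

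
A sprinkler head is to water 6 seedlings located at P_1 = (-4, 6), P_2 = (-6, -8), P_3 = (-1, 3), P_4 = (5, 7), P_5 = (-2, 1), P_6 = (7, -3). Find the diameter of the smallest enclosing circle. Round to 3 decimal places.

By Welzl's lemma the MEC is supported by two points (diametrically opposite) or three points (on a circumcircle).
The farthest pair is P_2–P_4 with squared distance 346. The circle on this segment as diameter has centre (-0.5, -0.5) and r² = 346/4 = 86.5.
Check P_1: distance² to centre = 54.5 ≤ 86.5, so it lies inside.
All remaining points lie in this disk, and no smaller disk contains both endpoints, so this is the minimum enclosing circle.
Diameter = 2r = 2√(86.5) ≈ 18.601.

18.601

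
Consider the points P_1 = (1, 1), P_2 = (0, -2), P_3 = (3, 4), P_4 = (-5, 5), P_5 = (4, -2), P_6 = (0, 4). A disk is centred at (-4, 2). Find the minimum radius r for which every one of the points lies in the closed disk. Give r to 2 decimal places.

8.94

The required radius is the distance from (-4, 2) to the farthest point.
Squared distances: 26, 32, 53, 10, 80, 20.
Maximum is 80, attained at P_5.
r = √80 ≈ 8.94.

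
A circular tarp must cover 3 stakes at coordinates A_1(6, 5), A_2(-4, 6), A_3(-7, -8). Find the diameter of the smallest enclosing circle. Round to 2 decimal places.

18.38

Side lengths²: A_1A_2² = 101, A_1A_3² = 338, A_2A_3² = 205.
Since A_1A_3² = 338 ≥ 205 + 101 = 306, the angle opposite A_1A_3 is not acute, so the smallest enclosing circle has A_1A_3 as diameter.
Centre = midpoint of A_1A_3 = (-0.5, -1.5), r² = 338/4 = 84.5.
Diameter = 2r = 2√(84.5) ≈ 18.38.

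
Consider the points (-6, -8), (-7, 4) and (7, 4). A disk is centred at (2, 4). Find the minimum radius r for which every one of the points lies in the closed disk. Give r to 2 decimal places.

The required radius is the distance from (2, 4) to the farthest point.
Squared distances: 208, 81, 25.
Maximum is 208, attained at (-6, -8).
r = √208 ≈ 14.42.

14.42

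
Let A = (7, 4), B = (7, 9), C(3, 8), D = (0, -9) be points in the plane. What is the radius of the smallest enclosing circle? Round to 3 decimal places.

The farthest pair is B–D with squared distance 373. The circle on this segment as diameter has centre (3.5, 0) and r² = 373/4 = 93.25.
Check A: distance² to centre = 28.25 ≤ 93.25, so it lies inside.
All remaining points lie in this disk, and no smaller disk contains both endpoints, so this is the minimum enclosing circle.
r = √(93.25) ≈ 9.657.

9.657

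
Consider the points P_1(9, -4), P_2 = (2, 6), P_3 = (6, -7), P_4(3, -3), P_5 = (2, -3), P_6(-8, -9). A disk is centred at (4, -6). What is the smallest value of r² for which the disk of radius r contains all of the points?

The required radius is the distance from (4, -6) to the farthest point.
Squared distances: 29, 148, 5, 10, 13, 153.
Maximum is 153, attained at P_6.

153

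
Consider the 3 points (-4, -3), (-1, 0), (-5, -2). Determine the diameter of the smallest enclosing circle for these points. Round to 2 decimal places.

4.47

Call the three points A, B, C in the order given.
Side lengths²: AB² = 18, AC² = 2, BC² = 20.
Since BC² = 20 ≥ 18 + 2 = 20, the angle opposite BC is not acute, so the smallest enclosing circle has BC as diameter.
Centre = midpoint of BC = (-3, -1), r² = 20/4 = 5.
Diameter = 2r = 2√5 ≈ 4.47.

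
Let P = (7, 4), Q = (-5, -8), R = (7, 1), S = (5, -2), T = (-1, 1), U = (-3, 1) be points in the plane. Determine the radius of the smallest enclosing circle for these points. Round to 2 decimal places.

8.49

A smallest enclosing disk is always determined by at most three of the input points on its boundary.
The farthest pair is P–Q with squared distance 288. The circle on this segment as diameter has centre (1, -2) and r² = 288/4 = 72.
Check R: distance² to centre = 45 ≤ 72, so it lies inside.
All remaining points lie in this disk, and no smaller disk contains both endpoints, so this is the minimum enclosing circle.
r = √72 ≈ 8.49.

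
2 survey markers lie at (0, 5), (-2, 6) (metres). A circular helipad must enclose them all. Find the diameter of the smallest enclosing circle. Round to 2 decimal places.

2.24

The smallest circle enclosing two points has them as diameter endpoints.
Centre = midpoint = (-1, 5.5); r² = |(0, 5)−(-2, 6)|²/4 = 5/4 = 1.25.
Diameter = 2r = 2√(1.25) ≈ 2.24.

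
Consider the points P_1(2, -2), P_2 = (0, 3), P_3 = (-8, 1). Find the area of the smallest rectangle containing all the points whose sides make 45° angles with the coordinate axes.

65

In coordinates u = x + y, v = x − y the rectangle is axis-aligned; the map (x,y)→(u,v) scales areas by 2.
u-values: 0, 3, -7; range = 3 − (-7) = 10.
v-values: 4, -3, -9; range = 4 − (-9) = 13.
Area = (10 × 13) / 2 = 65.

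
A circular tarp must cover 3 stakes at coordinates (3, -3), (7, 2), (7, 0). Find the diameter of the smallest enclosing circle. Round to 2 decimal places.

Call the three points A, B, C in the order given.
Side lengths²: AB² = 41, AC² = 25, BC² = 4.
Since AB² = 41 ≥ 25 + 4 = 29, the angle opposite AB is not acute, so the smallest enclosing circle has AB as diameter.
Centre = midpoint of AB = (5, -0.5), r² = 41/4 = 10.25.
Diameter = 2r = 2√(10.25) ≈ 6.40.

6.40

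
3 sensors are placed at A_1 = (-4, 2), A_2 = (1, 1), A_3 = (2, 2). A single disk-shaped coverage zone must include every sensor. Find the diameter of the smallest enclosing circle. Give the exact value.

Side lengths²: A_1A_2² = 26, A_1A_3² = 36, A_2A_3² = 2.
Since A_1A_3² = 36 ≥ 26 + 2 = 28, the angle opposite A_1A_3 is not acute, so the smallest enclosing circle has A_1A_3 as diameter.
Centre = midpoint of A_1A_3 = (-1, 2), r² = 36/4 = 9.
Diameter = 2r = 2√9 = 6.

6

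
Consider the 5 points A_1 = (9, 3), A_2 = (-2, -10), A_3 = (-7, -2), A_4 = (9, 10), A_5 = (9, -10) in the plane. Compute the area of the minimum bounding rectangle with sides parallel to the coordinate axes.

x ranges over [-7, 9], width 16.
y ranges over [-10, 10], height 20.
Area = 16 × 20 = 320.

320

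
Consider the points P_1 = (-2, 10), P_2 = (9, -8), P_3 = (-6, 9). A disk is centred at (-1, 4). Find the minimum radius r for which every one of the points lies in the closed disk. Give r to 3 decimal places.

15.620

The required radius is the distance from (-1, 4) to the farthest point.
Squared distances: 37, 244, 50.
Maximum is 244, attained at P_2.
r = √244 ≈ 15.620.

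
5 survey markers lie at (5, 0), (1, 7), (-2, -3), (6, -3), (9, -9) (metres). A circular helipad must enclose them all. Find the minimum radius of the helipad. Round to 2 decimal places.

8.94

The farthest pair is (1, 7)–(9, -9) with squared distance 320. The circle on this segment as diameter has centre (5, -1) and r² = 320/4 = 80.
Check (5, 0): distance² to centre = 1 ≤ 80, so it lies inside.
All remaining points lie in this disk, and no smaller disk contains both endpoints, so this is the minimum enclosing circle.
r = √80 ≈ 8.94.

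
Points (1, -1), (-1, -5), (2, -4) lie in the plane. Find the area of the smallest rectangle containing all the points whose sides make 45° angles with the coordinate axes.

12

In coordinates u = x + y, v = x − y the rectangle is axis-aligned; the map (x,y)→(u,v) scales areas by 2.
u-values: 0, -6, -2; range = 0 − (-6) = 6.
v-values: 2, 4, 6; range = 6 − 2 = 4.
Area = (6 × 4) / 2 = 12.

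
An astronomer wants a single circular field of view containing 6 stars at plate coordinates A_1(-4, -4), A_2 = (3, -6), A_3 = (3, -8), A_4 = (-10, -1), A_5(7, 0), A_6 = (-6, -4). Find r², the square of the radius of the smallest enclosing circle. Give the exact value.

A smallest enclosing disk is always determined by at most three of the input points on its boundary.
The minimum enclosing circle is determined by three boundary points: A_3, A_4, A_5.
Their circumcentre is (-49/33, -25/33) with r² = 79025/1089.
The farthest remaining point A_2 is at distance² 51833/1089 ≤ 79025/1089.

79025/1089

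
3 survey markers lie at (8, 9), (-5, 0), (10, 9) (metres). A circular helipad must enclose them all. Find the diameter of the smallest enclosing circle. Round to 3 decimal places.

17.493

Call the three points A, B, C in the order given.
Side lengths²: AB² = 250, AC² = 4, BC² = 306.
Since BC² = 306 ≥ 250 + 4 = 254, the angle opposite BC is not acute, so the smallest enclosing circle has BC as diameter.
Centre = midpoint of BC = (2.5, 4.5), r² = 306/4 = 76.5.
Diameter = 2r = 2√(76.5) ≈ 17.493.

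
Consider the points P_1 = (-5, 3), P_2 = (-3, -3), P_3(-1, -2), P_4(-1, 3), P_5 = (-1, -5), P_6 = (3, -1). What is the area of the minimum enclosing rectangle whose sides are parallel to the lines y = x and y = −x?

48

In coordinates u = x + y, v = x − y the rectangle is axis-aligned; the map (x,y)→(u,v) scales areas by 2.
u-values: -2, -6, -3, 2, -6, 2; range = 2 − (-6) = 8.
v-values: -8, 0, 1, -4, 4, 4; range = 4 − (-8) = 12.
Area = (8 × 12) / 2 = 48.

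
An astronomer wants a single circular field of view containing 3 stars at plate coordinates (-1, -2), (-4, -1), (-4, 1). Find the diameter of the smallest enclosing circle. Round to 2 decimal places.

4.24

Call the three points A, B, C in the order given.
Side lengths²: AB² = 10, AC² = 18, BC² = 4.
Since AC² = 18 ≥ 10 + 4 = 14, the angle opposite AC is not acute, so the smallest enclosing circle has AC as diameter.
Centre = midpoint of AC = (-2.5, -0.5), r² = 18/4 = 4.5.
Diameter = 2r = 2√(4.5) ≈ 4.24.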